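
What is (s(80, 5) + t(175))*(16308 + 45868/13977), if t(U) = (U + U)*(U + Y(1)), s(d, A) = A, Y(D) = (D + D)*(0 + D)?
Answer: 14124673382720/13977 ≈ 1.0106e+9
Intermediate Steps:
Y(D) = 2*D² (Y(D) = (2*D)*D = 2*D²)
t(U) = 2*U*(2 + U) (t(U) = (U + U)*(U + 2*1²) = (2*U)*(U + 2*1) = (2*U)*(U + 2) = (2*U)*(2 + U) = 2*U*(2 + U))
(s(80, 5) + t(175))*(16308 + 45868/13977) = (5 + 2*175*(2 + 175))*(16308 + 45868/13977) = (5 + 2*175*177)*(16308 + 45868*(1/13977)) = (5 + 61950)*(16308 + 45868/13977) = 61955*(227982784/13977) = 14124673382720/13977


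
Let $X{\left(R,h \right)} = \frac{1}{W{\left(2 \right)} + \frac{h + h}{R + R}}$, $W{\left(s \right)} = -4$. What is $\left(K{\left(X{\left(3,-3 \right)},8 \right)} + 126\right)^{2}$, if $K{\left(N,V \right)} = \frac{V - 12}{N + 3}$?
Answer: $\frac{760384}{49} \approx 15518.0$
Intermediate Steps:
$X{\left(R,h \right)} = \frac{1}{-4 + \frac{h}{R}}$ ($X{\left(R,h \right)} = \frac{1}{-4 + \frac{h + h}{R + R}} = \frac{1}{-4 + \frac{2 h}{2 R}} = \frac{1}{-4 + 2 h \frac{1}{2 R}} = \frac{1}{-4 + \frac{h}{R}}$)
$K{\left(N,V \right)} = \frac{-12 + V}{3 + N}$
$\left(K{\left(X{\left(3,-3 \right)},8 \right)} + 126\right)^{2} = \left(\frac{-12 + 8}{3 + \frac{3}{-3 - 12}} + 126\right)^{2} = \left(\frac{1}{3 + \frac{3}{-3 - 12}} \left(-4\right) + 126\right)^{2} = \left(\frac{1}{3 + \frac{3}{-15}} \left(-4\right) + 126\right)^{2} = \left(\frac{1}{3 + 3 \left(- \frac{1}{15}\right)} \left(-4\right) + 126\right)^{2} = \left(\frac{1}{3 - \frac{1}{5}} \left(-4\right) + 126\right)^{2} = \left(\frac{1}{\frac{14}{5}} \left(-4\right) + 126\right)^{2} = \left(\frac{5}{14} \left(-4\right) + 126\right)^{2} = \left(- \frac{10}{7} + 126\right)^{2} = \left(\frac{872}{7}\right)^{2} = \frac{760384}{49}$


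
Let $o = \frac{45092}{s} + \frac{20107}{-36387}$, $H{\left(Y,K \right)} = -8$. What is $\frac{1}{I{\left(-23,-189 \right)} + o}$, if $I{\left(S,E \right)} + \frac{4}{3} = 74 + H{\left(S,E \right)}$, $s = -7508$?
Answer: $\frac{68298399}{3968698312} \approx 0.017209$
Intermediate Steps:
$I{\left(S,E \right)} = \frac{194}{3}$ ($I{\left(S,E \right)} = - \frac{4}{3} + \left(74 - 8\right) = - \frac{4}{3} + 66 = \frac{194}{3}$)
$o = - \frac{447931490}{68298399}$ ($o = \frac{45092}{-7508} + \frac{20107}{-36387} = 45092 \left(- \frac{1}{7508}\right) + 20107 \left(- \frac{1}{36387}\right) = - \frac{11273}{1877} - \frac{20107}{36387} = - \frac{447931490}{68298399} \approx -6.5584$)
$\frac{1}{I{\left(-23,-189 \right)} + o} = \frac{1}{\frac{194}{3} - \frac{447931490}{68298399}} = \frac{1}{\frac{3968698312}{68298399}} = \frac{68298399}{3968698312}$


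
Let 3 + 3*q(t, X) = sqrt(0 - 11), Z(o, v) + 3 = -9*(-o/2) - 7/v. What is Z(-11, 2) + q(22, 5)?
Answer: -57 + I*sqrt(11)/3 ≈ -57.0 + 1.1055*I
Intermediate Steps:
Z(o, v) = -3 - 7/v + 9*o/2 (Z(o, v) = -3 + (-9*(-o/2) - 7/v) = -3 + (-(-9)*o/2 - 7/v) = -3 + (9*o/2 - 7/v) = -3 + (-7/v + 9*o/2) = -3 - 7/v + 9*o/2)
q(t, X) = -1 + I*sqrt(11)/3 (q(t, X) = -1 + sqrt(0 - 11)/3 = -1 + sqrt(-11)/3 = -1 + (I*sqrt(11))/3 = -1 + I*sqrt(11)/3)
Z(-11, 2) + q(22, 5) = (-3 - 7/2 + (9/2)*(-11)) + (-1 + I*sqrt(11)/3) = (-3 - 7*1/2 - 99/2) + (-1 + I*sqrt(11)/3) = (-3 - 7/2 - 99/2) + (-1 + I*sqrt(11)/3) = -56 + (-1 + I*sqrt(11)/3) = -57 + I*sqrt(11)/3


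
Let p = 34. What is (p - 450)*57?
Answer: -23712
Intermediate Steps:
(p - 450)*57 = (34 - 450)*57 = -416*57 = -23712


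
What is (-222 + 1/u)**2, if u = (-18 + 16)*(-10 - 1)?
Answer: 23843689/484 ≈ 49264.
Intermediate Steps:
u = 22 (u = -2*(-11) = 22)
(-222 + 1/u)**2 = (-222 + 1/22)**2 = (-4883/22)**2 = 23843689/484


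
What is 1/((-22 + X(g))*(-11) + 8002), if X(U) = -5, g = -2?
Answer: 1/8299 ≈ 0.00012050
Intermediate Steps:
1/((-22 + X(g))*(-11) + 8002) = 1/((-22 - 5)*(-11) + 8002) = 1/(-27*(-11) + 8002) = 1/(297 + 8002) = 1/8299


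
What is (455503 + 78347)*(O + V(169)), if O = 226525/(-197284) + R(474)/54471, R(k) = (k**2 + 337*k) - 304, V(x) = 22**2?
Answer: 468420275209255475/1791042794 ≈ 2.6153e+8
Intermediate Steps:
V(x) = 484
R(k) = -304 + k**2 + 337*k
O = 63439713965/10746256764 (O = 226525/(-197284) + (-304 + 474**2 + 337*474)/54471 = 226525*(-1/197284) + (-304 + 224676 + 159738)*(1/54471) = -226525/197284 + 384110*(1/54471) = -226525/197284 + 384110/54471 = 63439713965/10746256764 ≈ 5.9034)
(455503 + 78347)*(O + V(169)) = (455503 + 78347)*(63439713965/10746256764 + 484) = 533850*(5264627987741/10746256764) = 468420275209255475/1791042794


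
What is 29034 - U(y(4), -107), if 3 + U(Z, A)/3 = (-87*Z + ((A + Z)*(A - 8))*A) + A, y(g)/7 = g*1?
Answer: 2952957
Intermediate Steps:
y(g) = 7*g (y(g) = 7*(g*1) = 7*g)
U(Z, A) = -9 - 261*Z + 3*A + 3*A*(-8 + A)*(A + Z) (U(Z, A) = -9 + 3*((-87*Z + ((A + Z)*(A - 8))*A) + A) = -9 + 3*((-87*Z + ((A + Z)*(-8 + A))*A) + A) = -9 + 3*((-87*Z + ((-8 + A)*(A + Z))*A) + A) = -9 + 3*((-87*Z + A*(-8 + A)*(A + Z)) + A) = -9 + 3*(A - 87*Z + A*(-8 + A)*(A + Z)) = -9 + (-261*Z + 3*A + 3*A*(-8 + A)*(A + Z)) = -9 - 261*Z + 3*A + 3*A*(-8 + A)*(A + Z))
29034 - U(y(4), -107) = 29034 - (-9 - 1827*4 - 24*(-107)² + 3*(-107) + 3*(-107)³ - 24*(-107)*7*4 + 3*(7*4)*(-107)²) = 29034 - (-9 - 261*28 - 24*11449 - 321 + 3*(-1225043) - 24*(-107)*28 + 3*28*11449) = 29034 - (-9 - 7308 - 274776 - 321 - 3675129 + 71904 + 961716) = 29034 - 1*(-2923923) = 29034 + 2923923 = 2952957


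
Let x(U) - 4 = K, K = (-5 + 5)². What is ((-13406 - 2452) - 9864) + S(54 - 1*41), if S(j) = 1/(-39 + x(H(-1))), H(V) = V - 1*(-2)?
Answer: -900271/35 ≈ -25722.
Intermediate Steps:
K = 0 (K = 0² = 0)
H(V) = 2 + V (H(V) = V + 2 = 2 + V)
x(U) = 4 (x(U) = 4 + 0 = 4)
S(j) = -1/35 (S(j) = 1/(-39 + 4) = 1/(-35) = -1/35)
((-13406 - 2452) - 9864) + S(54 - 1*41) = ((-13406 - 2452) - 9864) - 1/35 = (-15858 - 9864) - 1/35 = -25722 - 1/35 = -900271/35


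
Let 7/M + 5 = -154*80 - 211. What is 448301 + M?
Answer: 5619901329/12536 ≈ 4.4830e+5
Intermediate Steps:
M = -7/12536 (M = 7/(-5 + (-154*80 - 211)) = 7/(-5 + (-12320 - 211)) = 7/(-5 - 12531) = 7/(-12536) = 7*(-1/12536) = -7/12536 ≈ -0.00055839)
448301 + M = 448301 - 7/12536 = 5619901329/12536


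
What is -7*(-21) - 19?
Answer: 128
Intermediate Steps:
-7*(-21) - 19 = 147 - 19 = 128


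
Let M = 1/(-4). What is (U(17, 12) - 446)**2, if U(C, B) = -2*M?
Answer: 793881/4 ≈ 1.9847e+5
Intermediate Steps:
M = -1/4 ≈ -0.25000
U(C, B) = 1/2 (U(C, B) = -2*(-1/4) = 1/2)
(U(17, 12) - 446)**2 = (1/2 - 446)**2 = (-891/2)**2 = 793881/4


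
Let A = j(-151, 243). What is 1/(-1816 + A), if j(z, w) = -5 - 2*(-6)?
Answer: -1/1809 ≈ -0.00055279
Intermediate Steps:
j(z, w) = 7 (j(z, w) = -5 + 12 = 7)
A = 7
1/(-1816 + A) = 1/(-1816 + 7) = 1/(-1809) = -1/1809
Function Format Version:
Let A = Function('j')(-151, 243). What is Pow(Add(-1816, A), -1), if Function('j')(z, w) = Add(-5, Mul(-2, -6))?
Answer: Rational(-1, 1809) ≈ -0.00055279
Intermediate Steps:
Function('j')(z, w) = 7 (Function('j')(z, w) = Add(-5, 12) = 7)
A = 7
Pow(Add(-1816, A), -1) = Pow(Add(-1816, 7), -1) = Pow(-1809, -1) = Rational(-1, 1809)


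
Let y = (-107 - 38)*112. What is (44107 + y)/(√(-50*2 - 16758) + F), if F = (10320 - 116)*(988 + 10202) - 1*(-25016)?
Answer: 1591314046896/6521708049441517 - 27867*I*√16858/13043416098883034 ≈ 0.000244 - 2.774e-10*I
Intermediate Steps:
y = -16240 (y = -145*112 = -16240)
F = 114207776 (F = 10204*11190 + 25016 = 114182760 + 25016 = 114207776)
(44107 + y)/(√(-50*2 - 16758) + F) = (44107 - 16240)/(√(-50*2 - 16758) + 114207776) = 27867/(√(-100 - 16758) + 114207776) = 27867/(√(-16858) + 114207776) = 27867/(I*√16858 + 114207776) = 27867/(114207776 + I*√16858)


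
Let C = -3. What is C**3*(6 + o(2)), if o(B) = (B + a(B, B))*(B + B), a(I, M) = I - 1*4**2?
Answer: 1134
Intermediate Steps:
a(I, M) = -16 + I (a(I, M) = I - 1*16 = I - 16 = -16 + I)
o(B) = 2*B*(-16 + 2*B) (o(B) = (B + (-16 + B))*(B + B) = (-16 + 2*B)*(2*B) = 2*B*(-16 + 2*B))
C**3*(6 + o(2)) = (-3)**3*(6 + 4*2*(-8 + 2)) = -27*(6 + 4*2*(-6)) = -27*(6 - 48) = -27*(-42) = 1134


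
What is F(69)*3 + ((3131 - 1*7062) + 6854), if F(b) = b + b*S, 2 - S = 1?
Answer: 3337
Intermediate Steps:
S = 1 (S = 2 - 1*1 = 2 - 1 = 1)
F(b) = 2*b (F(b) = b + b*1 = b + b = 2*b)
F(69)*3 + ((3131 - 1*7062) + 6854) = (2*69)*3 + ((3131 - 1*7062) + 6854) = 138*3 + ((3131 - 7062) + 6854) = 414 + (-3931 + 6854) = 414 + 2923 = 3337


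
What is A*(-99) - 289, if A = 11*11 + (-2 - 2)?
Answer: -11872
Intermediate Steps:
A = 117 (A = 121 - 4 = 117)
A*(-99) - 289 = 117*(-99) - 289 = -11583 - 289 = -11872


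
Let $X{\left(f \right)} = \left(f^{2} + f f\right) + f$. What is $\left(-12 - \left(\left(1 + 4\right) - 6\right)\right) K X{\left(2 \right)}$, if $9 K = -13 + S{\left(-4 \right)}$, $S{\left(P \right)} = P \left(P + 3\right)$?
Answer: $110$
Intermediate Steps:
$X{\left(f \right)} = f + 2 f^{2}$ ($X{\left(f \right)} = \left(f^{2} + f^{2}\right) + f = 2 f^{2} + f = f + 2 f^{2}$)
$S{\left(P \right)} = P \left(3 + P\right)$
$K = -1$ ($K = \frac{-13 - 4 \left(3 - 4\right)}{9} = \frac{-13 - -4}{9} = \frac{-13 + 4}{9} = \frac{1}{9} \left(-9\right) = -1$)
$\left(-12 - \left(\left(1 + 4\right) - 6\right)\right) K X{\left(2 \right)} = \left(-12 - \left(\left(1 + 4\right) - 6\right)\right) \left(-1\right) 2 \left(1 + 2 \cdot 2\right) = \left(-12 - \left(5 - 6\right)\right) \left(-1\right) 2 \left(1 + 4\right) = \left(-12 - -1\right) \left(-1\right) 2 \cdot 5 = \left(-12 + 1\right) \left(-1\right) 10 = \left(-11\right) \left(-1\right) 10 = 11 \cdot 10 = 110$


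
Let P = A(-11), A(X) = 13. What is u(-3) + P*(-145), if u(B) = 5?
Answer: -1880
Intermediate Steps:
P = 13
u(-3) + P*(-145) = 5 + 13*(-145) = 5 - 1885 = -1880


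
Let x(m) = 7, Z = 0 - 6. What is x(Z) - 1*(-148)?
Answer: 155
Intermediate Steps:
Z = -6
x(Z) - 1*(-148) = 7 - 1*(-148) = 7 + 148 = 155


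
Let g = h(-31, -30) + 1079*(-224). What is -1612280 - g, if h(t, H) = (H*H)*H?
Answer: -1343584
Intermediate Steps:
h(t, H) = H**3 (h(t, H) = H**2*H = H**3)
g = -268696 (g = (-30)**3 + 1079*(-224) = -27000 - 241696 = -268696)
-1612280 - g = -1612280 - 1*(-268696) = -1612280 + 268696 = -1343584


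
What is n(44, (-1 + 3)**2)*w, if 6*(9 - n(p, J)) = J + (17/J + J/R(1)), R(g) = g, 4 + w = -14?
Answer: -501/4 ≈ -125.25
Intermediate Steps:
w = -18 (w = -4 - 14 = -18)
n(p, J) = 9 - 17/(6*J) - J/3 (n(p, J) = 9 - (J + (17/J + J/1))/6 = 9 - (J + (17/J + J*1))/6 = 9 - (J + (17/J + J))/6 = 9 - (J + (J + 17/J))/6 = 9 - (2*J + 17/J)/6 = 9 + (-17/(6*J) - J/3) = 9 - 17/(6*J) - J/3)
n(44, (-1 + 3)**2)*w = (9 - 17/(6*(-1 + 3)**2) - (-1 + 3)**2/3)*(-18) = (9 - 17/(6*(2**2)) - 1/3*2**2)*(-18) = (9 - 17/6/4 - 1/3*4)*(-18) = (9 - 17/6*1/4 - 4/3)*(-18) = (9 - 17/24 - 4/3)*(-18) = (167/24)*(-18) = -501/4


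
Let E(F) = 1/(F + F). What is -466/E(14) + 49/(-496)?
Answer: -6471857/496 ≈ -13048.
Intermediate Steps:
E(F) = 1/(2*F)
-466/E(14) + 49/(-496) = -466/((1/2)/14) + 49/(-496) = -466/((1/2)*(1/14)) + 49*(-1/496) = -466/1/28 - 49/496 = -466*28 - 49/496 = -13048 - 49/496 = -6471857/496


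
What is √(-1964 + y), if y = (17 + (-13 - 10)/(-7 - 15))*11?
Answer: I*√7062/2 ≈ 42.018*I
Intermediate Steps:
y = 397/2 (y = (17 - 23/(-22))*11 = (17 - 23*(-1/22))*11 = (17 + 23/22)*11 = (397/22)*11 = 397/2 ≈ 198.50)
√(-1964 + y) = √(-1964 + 397/2) = √(-3531/2) = I*√7062/2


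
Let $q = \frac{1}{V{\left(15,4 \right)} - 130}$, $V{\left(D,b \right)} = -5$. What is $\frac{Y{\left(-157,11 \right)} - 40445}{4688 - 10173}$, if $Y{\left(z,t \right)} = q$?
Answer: $\frac{5460076}{740475} \approx 7.3737$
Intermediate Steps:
$q = - \frac{1}{135}$ ($q = \frac{1}{-5 - 130} = \frac{1}{-135} = - \frac{1}{135} \approx -0.0074074$)
$Y{\left(z,t \right)} = - \frac{1}{135}$
$\frac{Y{\left(-157,11 \right)} - 40445}{4688 - 10173} = \frac{- \frac{1}{135} - 40445}{4688 - 10173} = - \frac{5460076}{135 \left(-5485\right)} = \left(- \frac{5460076}{135}\right) \left(- \frac{1}{5485}\right) = \frac{5460076}{740475}$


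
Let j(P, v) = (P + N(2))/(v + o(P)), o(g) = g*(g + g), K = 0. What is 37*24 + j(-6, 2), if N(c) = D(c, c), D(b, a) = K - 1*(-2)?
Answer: 32854/37 ≈ 887.95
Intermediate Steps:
D(b, a) = 2 (D(b, a) = 0 - 1*(-2) = 0 + 2 = 2)
N(c) = 2
o(g) = 2*g² (o(g) = g*(2*g) = 2*g²)
j(P, v) = (2 + P)/(v + 2*P²) (j(P, v) = (P + 2)/(v + 2*P²) = (2 + P)/(v + 2*P²))
37*24 + j(-6, 2) = 37*24 + (2 - 6)/(2 + 2*(-6)²) = 888 - 4/(2 + 2*36) = 888 - 4/(2 + 72) = 888 - 4/74 = 888 + (1/74)*(-4) = 888 - 2/37 = 32854/37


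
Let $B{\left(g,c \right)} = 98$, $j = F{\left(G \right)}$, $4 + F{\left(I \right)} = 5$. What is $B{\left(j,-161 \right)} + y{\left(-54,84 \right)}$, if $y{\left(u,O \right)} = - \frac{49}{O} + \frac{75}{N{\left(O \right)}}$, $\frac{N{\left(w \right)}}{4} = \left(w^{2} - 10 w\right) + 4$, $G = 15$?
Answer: $\frac{1454281}{14928} \approx 97.42$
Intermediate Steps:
$N{\left(w \right)} = 16 - 40 w + 4 w^{2}$ ($N{\left(w \right)} = 4 \left(\left(w^{2} - 10 w\right) + 4\right) = 4 \left(4 + w^{2} - 10 w\right) = 16 - 40 w + 4 w^{2}$)
$F{\left(I \right)} = 1$ ($F{\left(I \right)} = -4 + 5 = 1$)
$j = 1$
$y{\left(u,O \right)} = - \frac{49}{O} + \frac{75}{16 - 40 O + 4 O^{2}}$
$B{\left(j,-161 \right)} + y{\left(-54,84 \right)} = 98 + \frac{-784 - 196 \cdot 84^{2} + 2035 \cdot 84}{4 \cdot 84 \left(4 + 84^{2} - 840\right)} = 98 + \frac{1}{4} \cdot \frac{1}{84} \frac{1}{4 + 7056 - 840} \left(-784 - 1382976 + 170940\right) = 98 + \frac{1}{4} \cdot \frac{1}{84} \cdot \frac{1}{6220} \left(-784 - 1382976 + 170940\right) = 98 + \frac{1}{4} \cdot \frac{1}{84} \cdot \frac{1}{6220} \left(-1212820\right) = 98 - \frac{8663}{14928} = \frac{1454281}{14928}$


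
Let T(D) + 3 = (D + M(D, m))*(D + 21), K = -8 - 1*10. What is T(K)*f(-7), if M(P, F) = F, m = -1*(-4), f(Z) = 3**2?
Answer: -405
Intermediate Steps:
f(Z) = 9
m = 4
K = -18 (K = -8 - 10 = -18)
T(D) = -3 + (4 + D)*(21 + D) (T(D) = -3 + (D + 4)*(D + 21) = -3 + (4 + D)*(21 + D))
T(K)*f(-7) = (81 + (-18)**2 + 25*(-18))*9 = (81 + 324 - 450)*9 = -45*9 = -405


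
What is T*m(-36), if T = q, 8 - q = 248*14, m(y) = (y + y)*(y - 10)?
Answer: -11472768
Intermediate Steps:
m(y) = 2*y*(-10 + y) (m(y) = (2*y)*(-10 + y) = 2*y*(-10 + y))
q = -3464 (q = 8 - 248*14 = 8 - 1*3472 = 8 - 3472 = -3464)
T = -3464
T*m(-36) = -6928*(-36)*(-10 - 36) = -6928*(-36)*(-46) = -3464*3312 = -11472768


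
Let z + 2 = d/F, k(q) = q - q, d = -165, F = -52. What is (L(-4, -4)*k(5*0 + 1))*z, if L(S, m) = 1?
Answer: 0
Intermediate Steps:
k(q) = 0
z = 61/52 (z = -2 - 165/(-52) = -2 - 165*(-1/52) = -2 + 165/52 = 61/52 ≈ 1.1731)
(L(-4, -4)*k(5*0 + 1))*z = (1*0)*(61/52) = 0*(61/52) = 0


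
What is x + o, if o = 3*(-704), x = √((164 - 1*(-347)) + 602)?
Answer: -2112 + √1113 ≈ -2078.6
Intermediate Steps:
x = √1113 (x = √((164 + 347) + 602) = √(511 + 602) = √1113 ≈ 33.362)
o = -2112
x + o = √1113 - 2112 = -2112 + √1113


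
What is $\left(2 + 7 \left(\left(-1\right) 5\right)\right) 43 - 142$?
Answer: $-1561$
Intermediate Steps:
$\left(2 + 7 \left(\left(-1\right) 5\right)\right) 43 - 142 = \left(2 + 7 \left(-5\right)\right) 43 - 142 = \left(2 - 35\right) 43 - 142 = \left(-33\right) 43 - 142 = -1419 - 142 = -1561$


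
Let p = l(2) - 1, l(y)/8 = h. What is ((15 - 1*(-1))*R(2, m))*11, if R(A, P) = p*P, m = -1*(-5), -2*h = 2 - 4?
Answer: 6160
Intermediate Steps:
h = 1 (h = -(2 - 4)/2 = -1/2*(-2) = 1)
m = 5
l(y) = 8 (l(y) = 8*1 = 8)
p = 7 (p = 8 - 1 = 7)
R(A, P) = 7*P
((15 - 1*(-1))*R(2, m))*11 = ((15 - 1*(-1))*(7*5))*11 = ((15 + 1)*35)*11 = (16*35)*11 = 560*11 = 6160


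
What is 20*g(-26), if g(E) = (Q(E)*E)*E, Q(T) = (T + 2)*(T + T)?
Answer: 16872960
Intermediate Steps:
Q(T) = 2*T*(2 + T) (Q(T) = (2 + T)*(2*T) = 2*T*(2 + T))
g(E) = 2*E**3*(2 + E) (g(E) = ((2*E*(2 + E))*E)*E = (2*E**2*(2 + E))*E = 2*E**3*(2 + E))
20*g(-26) = 20*(2*(-26)**3*(2 - 26)) = 20*(2*(-17576)*(-24)) = 20*843648 = 16872960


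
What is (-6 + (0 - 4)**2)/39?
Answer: 10/39 ≈ 0.25641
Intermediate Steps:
(-6 + (0 - 4)**2)/39 = (-6 + (-4)**2)*(1/39) = (-6 + 16)*(1/39) = 10*(1/39) = 10/39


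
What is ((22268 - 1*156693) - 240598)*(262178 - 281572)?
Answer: 7273196062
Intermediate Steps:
((22268 - 1*156693) - 240598)*(262178 - 281572) = ((22268 - 156693) - 240598)*(-19394) = (-134425 - 240598)*(-19394) = -375023*(-19394) = 7273196062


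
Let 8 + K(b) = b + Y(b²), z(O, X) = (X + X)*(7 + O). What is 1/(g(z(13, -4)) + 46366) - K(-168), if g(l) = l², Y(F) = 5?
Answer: 12306187/71966 ≈ 171.00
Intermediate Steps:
z(O, X) = 2*X*(7 + O) (z(O, X) = (2*X)*(7 + O) = 2*X*(7 + O))
K(b) = -3 + b (K(b) = -8 + (b + 5) = -8 + (5 + b) = -3 + b)
1/(g(z(13, -4)) + 46366) - K(-168) = 1/((2*(-4)*(7 + 13))² + 46366) - (-3 - 168) = 1/((2*(-4)*20)² + 46366) - 1*(-171) = 1/((-160)² + 46366) + 171 = 1/(25600 + 46366) + 171 = 1/71966 + 171 = 12306187/71966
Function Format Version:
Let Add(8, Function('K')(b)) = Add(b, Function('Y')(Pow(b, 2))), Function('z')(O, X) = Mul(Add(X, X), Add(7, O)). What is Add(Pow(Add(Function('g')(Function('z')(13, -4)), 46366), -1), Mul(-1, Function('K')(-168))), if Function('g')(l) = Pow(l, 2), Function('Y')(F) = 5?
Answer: Rational(12306187, 71966) ≈ 171.00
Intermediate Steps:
Function('z')(O, X) = Mul(2, X, Add(7, O)) (Function('z')(O, X) = Mul(Mul(2, X), Add(7, O)) = Mul(2, X, Add(7, O)))
Function('K')(b) = Add(-3, b) (Function('K')(b) = Add(-8, Add(b, 5)) = Add(-8, Add(5, b)) = Add(-3, b))
Add(Pow(Add(Function('g')(Function('z')(13, -4)), 46366), -1), Mul(-1, Function('K')(-168))) = Add(Pow(Add(Pow(Mul(2, -4, Add(7, 13)), 2), 46366), -1), Mul(-1, Add(-3, -168))) = Add(Pow(Add(Pow(Mul(2, -4, 20), 2), 46366), -1), Mul(-1, -171)) = Add(Pow(Add(Pow(-160, 2), 46366), -1), 171) = Add(Pow(Add(25600, 46366), -1), 171) = Add(Pow(71966, -1), 171) = Add(Rational(1, 71966), 171) = Rational(12306187, 71966)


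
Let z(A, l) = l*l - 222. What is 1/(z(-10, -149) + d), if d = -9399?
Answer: 1/12580 ≈ 7.9491e-5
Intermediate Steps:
z(A, l) = -222 + l² (z(A, l) = l² - 222 = -222 + l²)
1/(z(-10, -149) + d) = 1/((-222 + (-149)²) - 9399) = 1/((-222 + 22201) - 9399) = 1/(21979 - 9399) = 1/12580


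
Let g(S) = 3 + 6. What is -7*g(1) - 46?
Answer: -109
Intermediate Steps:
g(S) = 9
-7*g(1) - 46 = -7*9 - 46 = -63 - 46 = -109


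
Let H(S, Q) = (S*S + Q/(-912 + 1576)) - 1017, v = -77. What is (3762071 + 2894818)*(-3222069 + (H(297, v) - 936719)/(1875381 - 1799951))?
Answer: -214857170783002212153/10017104 ≈ -2.1449e+13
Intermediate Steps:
H(S, Q) = -1017 + S² + Q/664 (H(S, Q) = (S² + Q/664) - 1017 = -1017 + S² + Q/664)
(3762071 + 2894818)*(-3222069 + (H(297, v) - 936719)/(1875381 - 1799951)) = (3762071 + 2894818)*(-3222069 + ((-1017 + 297² + (1/664)*(-77)) - 936719)/(1875381 - 1799951)) = 6656889*(-3222069 + ((-1017 + 88209 - 77/664) - 936719)/75430) = 6656889*(-3222069 + (57895411/664 - 936719)*(1/75430)) = 6656889*(-3222069 - 564086005/664*1/75430) = 6656889*(-3222069 - 112817201/10017104) = 6656889*(-32275913085377/10017104) = -214857170783002212153/10017104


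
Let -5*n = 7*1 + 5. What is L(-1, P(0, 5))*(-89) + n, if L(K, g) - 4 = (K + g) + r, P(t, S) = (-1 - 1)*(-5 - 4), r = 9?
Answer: -13362/5 ≈ -2672.4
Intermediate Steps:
P(t, S) = 18 (P(t, S) = -2*(-9) = 18)
L(K, g) = 13 + K + g (L(K, g) = 4 + ((K + g) + 9) = 4 + (9 + K + g) = 13 + K + g)
n = -12/5 (n = -(7*1 + 5)/5 = -(7 + 5)/5 = -⅕*12 = -12/5 ≈ -2.4000)
L(-1, P(0, 5))*(-89) + n = (13 - 1 + 18)*(-89) - 12/5 = 30*(-89) - 12/5 = -2670 - 12/5 = -13362/5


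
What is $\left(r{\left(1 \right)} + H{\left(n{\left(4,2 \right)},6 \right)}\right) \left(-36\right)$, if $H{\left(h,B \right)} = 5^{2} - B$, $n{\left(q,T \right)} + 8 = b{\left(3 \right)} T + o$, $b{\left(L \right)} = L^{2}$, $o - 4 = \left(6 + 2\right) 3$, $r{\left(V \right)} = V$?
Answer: $-720$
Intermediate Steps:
$o = 28$ ($o = 4 + \left(6 + 2\right) 3 = 4 + 8 \cdot 3 = 4 + 24 = 28$)
$n{\left(q,T \right)} = 20 + 9 T$ ($n{\left(q,T \right)} = -8 + \left(3^{2} T + 28\right) = -8 + \left(9 T + 28\right) = -8 + \left(28 + 9 T\right) = 20 + 9 T$)
$H{\left(h,B \right)} = 25 - B$
$\left(r{\left(1 \right)} + H{\left(n{\left(4,2 \right)},6 \right)}\right) \left(-36\right) = \left(1 + \left(25 - 6\right)\right) \left(-36\right) = \left(1 + 19\right) \left(-36\right) = 20 \left(-36\right) = -720$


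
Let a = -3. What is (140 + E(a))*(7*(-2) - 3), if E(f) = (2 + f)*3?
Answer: -2329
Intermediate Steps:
E(f) = 6 + 3*f
(140 + E(a))*(7*(-2) - 3) = (140 + (6 + 3*(-3)))*(7*(-2) - 3) = (140 + (6 - 9))*(-14 - 3) = (140 - 3)*(-17) = 137*(-17) = -2329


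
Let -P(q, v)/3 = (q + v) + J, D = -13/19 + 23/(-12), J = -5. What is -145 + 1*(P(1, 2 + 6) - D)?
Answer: -35203/228 ≈ -154.40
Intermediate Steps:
D = -593/228 (D = -13*1/19 + 23*(-1/12) = -13/19 - 23/12 = -593/228 ≈ -2.6009)
P(q, v) = 15 - 3*q - 3*v (P(q, v) = -3*((q + v) - 5) = -3*(-5 + q + v) = 15 - 3*q - 3*v)
-145 + 1*(P(1, 2 + 6) - D) = -145 + 1*((15 - 3*1 - 3*(2 + 6)) - 1*(-593/228)) = -145 + 1*((15 - 3 - 3*8) + 593/228) = -145 + 1*((15 - 3 - 24) + 593/228) = -145 + 1*(-12 + 593/228) = -145 + 1*(-2143/228) = -145 - 2143/228 = -35203/228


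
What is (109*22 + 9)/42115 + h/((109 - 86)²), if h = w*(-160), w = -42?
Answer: 284286103/22278835 ≈ 12.760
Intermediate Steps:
h = 6720 (h = -42*(-160) = 6720)
(109*22 + 9)/42115 + h/((109 - 86)²) = (109*22 + 9)/42115 + 6720/((109 - 86)²) = (2398 + 9)*(1/42115) + 6720/(23²) = 2407*(1/42115) + 6720/529 = 2407/42115 + 6720*(1/529) = 2407/42115 + 6720/529 = 284286103/22278835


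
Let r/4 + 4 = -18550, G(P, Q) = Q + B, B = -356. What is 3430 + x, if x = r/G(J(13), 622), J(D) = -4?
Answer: 419082/133 ≈ 3151.0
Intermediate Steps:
G(P, Q) = -356 + Q (G(P, Q) = Q - 356 = -356 + Q)
r = -74216 (r = -16 + 4*(-18550) = -16 - 74200 = -74216)
x = -37108/133 (x = -74216/(-356 + 622) = -74216/266 = -74216*1/266 = -37108/133 ≈ -279.01)
3430 + x = 3430 - 37108/133 = 419082/133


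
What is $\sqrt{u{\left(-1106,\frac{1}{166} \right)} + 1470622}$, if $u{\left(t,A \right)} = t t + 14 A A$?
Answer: $\frac{\sqrt{74231951062}}{166} \approx 1641.3$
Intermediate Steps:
$u{\left(t,A \right)} = t^{2} + 14 A^{2}$
$\sqrt{u{\left(-1106,\frac{1}{166} \right)} + 1470622} = \sqrt{\left(\left(-1106\right)^{2} + 14 \left(\frac{1}{166}\right)^{2}\right) + 1470622} = \sqrt{\left(1223236 + \frac{14}{27556}\right) + 1470622} = \sqrt{\left(1223236 + 14 \cdot \frac{1}{27556}\right) + 1470622} = \sqrt{\left(1223236 + \frac{7}{13778}\right) + 1470622} = \sqrt{\frac{16853745615}{13778} + 1470622} = \sqrt{\frac{37115975531}{13778}} = \frac{\sqrt{74231951062}}{166}$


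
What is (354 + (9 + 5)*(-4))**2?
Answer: 88804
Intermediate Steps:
(354 + (9 + 5)*(-4))**2 = (354 + 14*(-4))**2 = (354 - 56)**2 = 298**2 = 88804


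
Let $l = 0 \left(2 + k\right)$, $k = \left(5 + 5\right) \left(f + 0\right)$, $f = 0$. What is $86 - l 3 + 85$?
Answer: $85$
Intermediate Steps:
$k = 0$ ($k = \left(5 + 5\right) \left(0 + 0\right) = 10 \cdot 0 = 0$)
$l = 0$ ($l = 0 \left(2 + 0\right) = 0 \cdot 2 = 0$)
$86 - l 3 + 85 = 86 \left(-1\right) 0 \cdot 3 + 85 = 86 \cdot 0 \cdot 3 + 85 = 86 \cdot 0 + 85 = 0 + 85 = 85$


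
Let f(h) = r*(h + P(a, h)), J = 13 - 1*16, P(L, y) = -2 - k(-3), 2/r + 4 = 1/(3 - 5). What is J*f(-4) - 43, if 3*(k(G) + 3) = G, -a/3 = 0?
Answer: -137/3 ≈ -45.667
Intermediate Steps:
a = 0 (a = -3*0 = 0)
k(G) = -3 + G/3
r = -4/9 (r = 2/(-4 + 1/(3 - 5)) = 2/(-4 + 1/(-2)) = 2/(-4 - ½) = 2/(-9/2) = 2*(-2/9) = -4/9 ≈ -0.44444)
P(L, y) = 2 (P(L, y) = -2 - (-3 + (⅓)*(-3)) = -2 - (-3 - 1) = -2 - 1*(-4) = -2 + 4 = 2)
J = -3 (J = 13 - 16 = -3)
f(h) = -8/9 - 4*h/9 (f(h) = -4*(h + 2)/9 = -4*(2 + h)/9 = -8/9 - 4*h/9)
J*f(-4) - 43 = -3*(-8/9 - 4/9*(-4)) - 43 = -3*(-8/9 + 16/9) - 43 = -3*8/9 - 43 = -8/3 - 43 = -137/3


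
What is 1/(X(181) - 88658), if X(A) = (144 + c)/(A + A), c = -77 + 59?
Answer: -181/16047035 ≈ -1.1279e-5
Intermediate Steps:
c = -18
X(A) = 63/A (X(A) = (144 - 18)/(A + A) = 126/((2*A)) = 126*(1/(2*A)) = 63/A)
1/(X(181) - 88658) = 1/(63/181 - 88658) = 1/(-16047035/181) = -181/16047035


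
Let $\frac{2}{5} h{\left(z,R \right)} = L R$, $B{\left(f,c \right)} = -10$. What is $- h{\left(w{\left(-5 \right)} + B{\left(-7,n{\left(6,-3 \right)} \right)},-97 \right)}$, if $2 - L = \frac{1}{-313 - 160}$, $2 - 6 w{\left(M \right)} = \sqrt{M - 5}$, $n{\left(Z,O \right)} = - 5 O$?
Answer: $\frac{459295}{946} \approx 485.51$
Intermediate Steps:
$w{\left(M \right)} = \frac{1}{3} - \frac{\sqrt{-5 + M}}{6}$ ($w{\left(M \right)} = \frac{1}{3} - \frac{\sqrt{M - 5}}{6} = \frac{1}{3} - \frac{\sqrt{-5 + M}}{6}$)
$L = \frac{947}{473}$ ($L = 2 - \frac{1}{-313 - 160} = 2 - \frac{1}{-473} = 2 - - \frac{1}{473} = 2 + \frac{1}{473} = \frac{947}{473} \approx 2.0021$)
$h{\left(z,R \right)} = \frac{4735 R}{946}$ ($h{\left(z,R \right)} = \frac{5 \frac{947 R}{473}}{2} = \frac{4735 R}{946}$)
$- h{\left(w{\left(-5 \right)} + B{\left(-7,n{\left(6,-3 \right)} \right)},-97 \right)} = - \frac{4735 \left(-97\right)}{946} = \left(-1\right) \left(- \frac{459295}{946}\right) = \frac{459295}{946}$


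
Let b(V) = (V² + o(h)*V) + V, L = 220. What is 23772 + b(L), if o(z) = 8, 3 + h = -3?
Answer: 74152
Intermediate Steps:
h = -6 (h = -3 - 3 = -6)
b(V) = V² + 9*V (b(V) = (V² + 8*V) + V = V² + 9*V)
23772 + b(L) = 23772 + 220*(9 + 220) = 23772 + 220*229 = 23772 + 50380 = 74152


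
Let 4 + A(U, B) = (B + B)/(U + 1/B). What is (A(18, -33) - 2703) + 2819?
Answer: 64238/593 ≈ 108.33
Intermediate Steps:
A(U, B) = -4 + 2*B/(U + 1/B) (A(U, B) = -4 + (B + B)/(U + 1/B) = -4 + (2*B)/(U + 1/B) = -4 + 2*B/(U + 1/B))
(A(18, -33) - 2703) + 2819 = (2*(-2 + (-33)² - 2*(-33)*18)/(1 - 33*18) - 2703) + 2819 = (2*(-2 + 1089 + 1188)/(1 - 594) - 2703) + 2819 = (2*2275/(-593) - 2703) + 2819 = (2*(-1/593)*2275 - 2703) + 2819 = (-4550/593 - 2703) + 2819 = -1607429/593 + 2819 = 64238/593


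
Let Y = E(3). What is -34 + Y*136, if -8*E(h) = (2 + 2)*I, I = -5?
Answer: 306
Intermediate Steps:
E(h) = 5/2 (E(h) = -(2 + 2)*(-5)/8 = -(-5)/2 = -⅛*(-20) = 5/2)
Y = 5/2 ≈ 2.5000
-34 + Y*136 = -34 + (5/2)*136 = -34 + 340 = 306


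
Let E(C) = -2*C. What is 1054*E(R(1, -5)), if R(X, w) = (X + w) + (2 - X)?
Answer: 6324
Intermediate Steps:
R(X, w) = 2 + w
1054*E(R(1, -5)) = 1054*(-2*(2 - 5)) = 1054*(-2*(-3)) = 1054*6 = 6324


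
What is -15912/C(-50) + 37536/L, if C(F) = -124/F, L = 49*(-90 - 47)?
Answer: -1336379316/208103 ≈ -6421.7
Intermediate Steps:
L = -6713 (L = 49*(-137) = -6713)
-15912/C(-50) + 37536/L = -15912/((-124/(-50))) + 37536/(-6713) = -15912/((-124*(-1/50))) + 37536*(-1/6713) = -15912/62/25 - 37536/6713 = -15912*25/62 - 37536/6713 = -198900/31 - 37536/6713 = -1336379316/208103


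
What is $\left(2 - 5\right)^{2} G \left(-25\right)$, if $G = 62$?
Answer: $-13950$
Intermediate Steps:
$\left(2 - 5\right)^{2} G \left(-25\right) = \left(2 - 5\right)^{2} \cdot 62 \left(-25\right) = \left(-3\right)^{2} \cdot 62 \left(-25\right) = 9 \cdot 62 \left(-25\right) = 558 \left(-25\right) = -13950$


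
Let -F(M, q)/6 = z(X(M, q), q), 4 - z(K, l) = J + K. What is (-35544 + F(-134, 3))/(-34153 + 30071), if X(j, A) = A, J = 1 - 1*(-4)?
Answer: 17760/2041 ≈ 8.7016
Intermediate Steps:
J = 5 (J = 1 + 4 = 5)
z(K, l) = -1 - K (z(K, l) = 4 - (5 + K) = 4 + (-5 - K) = -1 - K)
F(M, q) = 6 + 6*q (F(M, q) = -6*(-1 - q) = 6 + 6*q)
(-35544 + F(-134, 3))/(-34153 + 30071) = (-35544 + (6 + 6*3))/(-34153 + 30071) = (-35544 + (6 + 18))/(-4082) = (-35544 + 24)*(-1/4082) = -35520*(-1/4082) = 17760/2041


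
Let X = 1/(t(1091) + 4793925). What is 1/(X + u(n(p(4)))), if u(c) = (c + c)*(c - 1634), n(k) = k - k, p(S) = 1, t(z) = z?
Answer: 4795016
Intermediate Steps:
n(k) = 0
u(c) = 2*c*(-1634 + c) (u(c) = (2*c)*(-1634 + c) = 2*c*(-1634 + c))
X = 1/4795016 (X = 1/(1091 + 4793925) = 1/4795016 ≈ 2.0855e-7)
1/(X + u(n(p(4)))) = 1/(1/4795016 + 2*0*(-1634 + 0)) = 1/(1/4795016 + 2*0*(-1634)) = 1/(1/4795016 + 0) = 1/(1/4795016) = 4795016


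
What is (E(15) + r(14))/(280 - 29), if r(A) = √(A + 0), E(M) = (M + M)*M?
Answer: 450/251 + √14/251 ≈ 1.8077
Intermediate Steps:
E(M) = 2*M² (E(M) = (2*M)*M = 2*M²)
r(A) = √A
(E(15) + r(14))/(280 - 29) = (2*15² + √14)/(280 - 29) = (2*225 + √14)/251 = (450 + √14)*(1/251) = 450/251 + √14/251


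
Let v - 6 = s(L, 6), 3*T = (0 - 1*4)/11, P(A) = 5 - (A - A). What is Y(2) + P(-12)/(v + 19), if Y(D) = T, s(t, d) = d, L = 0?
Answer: 41/1023 ≈ 0.040078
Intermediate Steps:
P(A) = 5 (P(A) = 5 - 1*0 = 5 + 0 = 5)
T = -4/33 (T = ((0 - 1*4)/11)/3 = ((0 - 4)*(1/11))/3 = (-4*1/11)/3 = (⅓)*(-4/11) = -4/33 ≈ -0.12121)
Y(D) = -4/33
v = 12 (v = 6 + 6 = 12)
Y(2) + P(-12)/(v + 19) = -4/33 + 5/(12 + 19) = -4/33 + 5/31 = 41/1023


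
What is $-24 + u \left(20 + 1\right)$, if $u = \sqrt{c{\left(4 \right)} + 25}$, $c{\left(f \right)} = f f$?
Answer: $-24 + 21 \sqrt{41} \approx 110.47$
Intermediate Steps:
$c{\left(f \right)} = f^{2}$
$u = \sqrt{41}$ ($u = \sqrt{4^{2} + 25} = \sqrt{16 + 25} = \sqrt{41} \approx 6.4031$)
$-24 + u \left(20 + 1\right) = -24 + \sqrt{41} \left(20 + 1\right) = -24 + \sqrt{41} \cdot 21 = -24 + 21 \sqrt{41}$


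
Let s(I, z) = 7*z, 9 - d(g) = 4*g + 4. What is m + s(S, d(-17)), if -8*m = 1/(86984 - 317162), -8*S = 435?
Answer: 940967665/1841424 ≈ 511.00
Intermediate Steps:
S = -435/8 (S = -⅛*435 = -435/8 ≈ -54.375)
d(g) = 5 - 4*g (d(g) = 9 - (4*g + 4) = 9 - (4 + 4*g) = 9 + (-4 - 4*g) = 5 - 4*g)
m = 1/1841424 (m = -1/(8*(86984 - 317162)) = -⅛/(-230178) = -⅛*(-1/230178) = 1/1841424 ≈ 5.4306e-7)
m + s(S, d(-17)) = 1/1841424 + 7*(5 - 4*(-17)) = 1/1841424 + 7*(5 + 68) = 1/1841424 + 7*73 = 1/1841424 + 511 = 940967665/1841424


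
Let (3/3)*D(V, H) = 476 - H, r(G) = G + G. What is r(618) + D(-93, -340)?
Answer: 2052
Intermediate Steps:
r(G) = 2*G
D(V, H) = 476 - H
r(618) + D(-93, -340) = 2*618 + (476 - 1*(-340)) = 1236 + (476 + 340) = 1236 + 816 = 2052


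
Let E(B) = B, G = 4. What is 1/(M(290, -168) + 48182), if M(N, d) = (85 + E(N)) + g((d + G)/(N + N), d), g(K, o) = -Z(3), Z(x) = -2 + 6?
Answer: 1/48553 ≈ 2.0596e-5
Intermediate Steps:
Z(x) = 4
g(K, o) = -4 (g(K, o) = -1*4 = -4)
M(N, d) = 81 + N (M(N, d) = (85 + N) - 4 = 81 + N)
1/(M(290, -168) + 48182) = 1/((81 + 290) + 48182) = 1/(371 + 48182) = 1/48553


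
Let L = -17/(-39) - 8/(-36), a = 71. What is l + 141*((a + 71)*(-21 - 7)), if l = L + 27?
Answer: -65588836/117 ≈ -5.6059e+5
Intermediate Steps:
L = 77/117 (L = -17*(-1/39) - 8*(-1/36) = 17/39 + 2/9 = 77/117 ≈ 0.65812)
l = 3236/117 (l = 77/117 + 27 = 3236/117 ≈ 27.658)
l + 141*((a + 71)*(-21 - 7)) = 3236/117 + 141*((71 + 71)*(-21 - 7)) = 3236/117 + 141*(142*(-28)) = 3236/117 + 141*(-3976) = 3236/117 - 560616 = -65588836/117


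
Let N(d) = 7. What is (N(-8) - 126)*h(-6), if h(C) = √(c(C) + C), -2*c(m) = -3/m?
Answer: -595*I/2 ≈ -297.5*I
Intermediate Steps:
c(m) = 3/(2*m) (c(m) = -(-3)/(2*m) = 3/(2*m))
h(C) = √(C + 3/(2*C)) (h(C) = √(3/(2*C) + C) = √(C + 3/(2*C)))
(N(-8) - 126)*h(-6) = (7 - 126)*(√(4*(-6) + 6/(-6))/2) = -119*√(-24 + 6*(-⅙))/2 = -119*√(-24 - 1)/2 = -119*√(-25)/2 = -119*5*I/2 = -595*I/2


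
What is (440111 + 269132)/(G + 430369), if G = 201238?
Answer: 709243/631607 ≈ 1.1229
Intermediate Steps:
(440111 + 269132)/(G + 430369) = (440111 + 269132)/(201238 + 430369) = 709243/631607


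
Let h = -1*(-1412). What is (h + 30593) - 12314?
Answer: 19691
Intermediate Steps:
h = 1412
(h + 30593) - 12314 = (1412 + 30593) - 12314 = 32005 - 12314 = 19691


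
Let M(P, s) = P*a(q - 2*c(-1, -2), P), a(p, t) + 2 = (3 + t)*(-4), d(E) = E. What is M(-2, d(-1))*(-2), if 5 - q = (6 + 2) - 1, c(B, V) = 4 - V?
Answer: -24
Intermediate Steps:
q = -2 (q = 5 - ((6 + 2) - 1) = 5 - (8 - 1) = 5 - 1*7 = 5 - 7 = -2)
a(p, t) = -14 - 4*t (a(p, t) = -2 + (3 + t)*(-4) = -2 + (-12 - 4*t) = -14 - 4*t)
M(P, s) = P*(-14 - 4*P)
M(-2, d(-1))*(-2) = -2*(-2)*(7 + 2*(-2))*(-2) = -2*(-2)*(7 - 4)*(-2) = -2*(-2)*3*(-2) = 12*(-2) = -24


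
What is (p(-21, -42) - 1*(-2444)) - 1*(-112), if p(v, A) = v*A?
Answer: 3438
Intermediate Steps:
p(v, A) = A*v
(p(-21, -42) - 1*(-2444)) - 1*(-112) = (-42*(-21) - 1*(-2444)) - 1*(-112) = (882 + 2444) + 112 = 3326 + 112 = 3438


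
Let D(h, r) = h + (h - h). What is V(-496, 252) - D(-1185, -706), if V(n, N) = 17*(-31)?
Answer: 658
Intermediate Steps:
V(n, N) = -527
D(h, r) = h (D(h, r) = h + 0 = h)
V(-496, 252) - D(-1185, -706) = -527 - 1*(-1185) = -527 + 1185 = 658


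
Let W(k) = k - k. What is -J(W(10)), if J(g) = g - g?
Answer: 0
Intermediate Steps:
W(k) = 0
J(g) = 0
-J(W(10)) = -1*0 = 0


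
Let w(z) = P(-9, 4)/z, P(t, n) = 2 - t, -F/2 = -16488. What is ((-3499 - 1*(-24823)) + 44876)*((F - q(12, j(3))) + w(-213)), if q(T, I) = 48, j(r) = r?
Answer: 464303828600/213 ≈ 2.1798e+9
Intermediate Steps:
F = 32976 (F = -2*(-16488) = 32976)
w(z) = 11/z (w(z) = (2 - 1*(-9))/z = (2 + 9)/z = 11/z)
((-3499 - 1*(-24823)) + 44876)*((F - q(12, j(3))) + w(-213)) = ((-3499 - 1*(-24823)) + 44876)*((32976 - 1*48) + 11/(-213)) = ((-3499 + 24823) + 44876)*((32976 - 48) + 11*(-1/213)) = (21324 + 44876)*(32928 - 11/213) = 66200*(7013653/213) = 464303828600/213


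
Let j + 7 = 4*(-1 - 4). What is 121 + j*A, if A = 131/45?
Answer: 212/5 ≈ 42.400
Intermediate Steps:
j = -27 (j = -7 + 4*(-1 - 4) = -7 + 4*(-5) = -7 - 20 = -27)
A = 131/45 (A = 131*(1/45) = 131/45 ≈ 2.9111)
121 + j*A = 121 - 27*131/45 = 121 - 393/5 = 212/5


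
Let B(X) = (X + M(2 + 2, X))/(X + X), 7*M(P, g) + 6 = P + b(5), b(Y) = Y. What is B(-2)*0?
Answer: 0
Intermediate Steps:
M(P, g) = -⅐ + P/7 (M(P, g) = -6/7 + (P + 5)/7 = -6/7 + (5 + P)/7 = -6/7 + (5/7 + P/7) = -⅐ + P/7)
B(X) = (3/7 + X)/(2*X) (B(X) = (X + (-⅐ + (2 + 2)/7))/(X + X) = (X + (-⅐ + (⅐)*4))/((2*X)) = (X + (-⅐ + 4/7))*(1/(2*X)) = (X + 3/7)*(1/(2*X)) = (3/7 + X)*(1/(2*X)) = (3/7 + X)/(2*X))
B(-2)*0 = ((1/14)*(3 + 7*(-2))/(-2))*0 = ((1/14)*(-½)*(3 - 14))*0 = ((1/14)*(-½)*(-11))*0 = (11/28)*0 = 0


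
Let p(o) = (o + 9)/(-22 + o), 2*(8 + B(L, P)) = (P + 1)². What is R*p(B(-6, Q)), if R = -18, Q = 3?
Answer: 81/11 ≈ 7.3636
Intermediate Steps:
B(L, P) = -8 + (1 + P)²/2 (B(L, P) = -8 + (P + 1)²/2 = -8 + (1 + P)²/2)
p(o) = (9 + o)/(-22 + o)
R*p(B(-6, Q)) = -18*(9 + (-8 + (1 + 3)²/2))/(-22 + (-8 + (1 + 3)²/2)) = -18*(9 + (-8 + (½)*4²))/(-22 + (-8 + (½)*4²)) = -18*(9 + (-8 + (½)*16))/(-22 + (-8 + (½)*16)) = -18*(9 + (-8 + 8))/(-22 + (-8 + 8)) = -18*(9 + 0)/(-22 + 0) = -18*9/(-22) = -(-9)*9/11 = -18*(-9/22) = 81/11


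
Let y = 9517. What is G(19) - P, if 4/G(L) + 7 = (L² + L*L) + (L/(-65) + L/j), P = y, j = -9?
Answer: -3967339933/416869 ≈ -9517.0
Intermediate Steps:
P = 9517
G(L) = 4/(-7 + 2*L² - 74*L/585) (G(L) = 4/(-7 + ((L² + L*L) + (L/(-65) + L/(-9)))) = 4/(-7 + ((L² + L²) + (L*(-1/65) + L*(-⅑)))) = 4/(-7 + (2*L² + (-L/65 - L/9))) = 4/(-7 + (2*L² - 74*L/585)) = 4/(-7 + 2*L² - 74*L/585))
G(19) - P = 2340/(-4095 - 74*19 + 1170*19²) - 1*9517 = 2340/(-4095 - 1406 + 1170*361) - 9517 = 2340/(-4095 - 1406 + 422370) - 9517 = 2340/416869 - 9517 = -3967339933/416869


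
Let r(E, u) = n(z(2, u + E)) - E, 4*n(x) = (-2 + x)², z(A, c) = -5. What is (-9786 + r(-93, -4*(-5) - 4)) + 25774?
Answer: 64373/4 ≈ 16093.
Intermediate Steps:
n(x) = (-2 + x)²/4
r(E, u) = 49/4 - E (r(E, u) = (-2 - 5)²/4 - E = (¼)*(-7)² - E = (¼)*49 - E = 49/4 - E)
(-9786 + r(-93, -4*(-5) - 4)) + 25774 = (-9786 + (49/4 - 1*(-93))) + 25774 = (-9786 + (49/4 + 93)) + 25774 = (-9786 + 421/4) + 25774 = -38723/4 + 25774 = 64373/4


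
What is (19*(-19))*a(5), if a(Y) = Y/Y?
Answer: -361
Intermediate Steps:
a(Y) = 1
(19*(-19))*a(5) = (19*(-19))*1 = -361*1 = -361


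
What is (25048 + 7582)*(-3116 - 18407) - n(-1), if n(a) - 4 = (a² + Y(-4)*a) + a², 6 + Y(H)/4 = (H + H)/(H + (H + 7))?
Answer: -702295488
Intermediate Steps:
Y(H) = -24 + 8*H/(7 + 2*H) (Y(H) = -24 + 4*((H + H)/(H + (H + 7))) = -24 + 4*((2*H)/(H + (7 + H))) = -24 + 4*((2*H)/(7 + 2*H)) = -24 + 4*(2*H/(7 + 2*H)) = -24 + 8*H/(7 + 2*H))
n(a) = 4 + 2*a² + 8*a (n(a) = 4 + ((a² + (8*(-21 - 5*(-4))/(7 + 2*(-4)))*a) + a²) = 4 + ((a² + (8*(-21 + 20)/(7 - 8))*a) + a²) = 4 + ((a² + (8*(-1)/(-1))*a) + a²) = 4 + ((a² + (8*(-1)*(-1))*a) + a²) = 4 + ((a² + 8*a) + a²) = 4 + (2*a² + 8*a) = 4 + 2*a² + 8*a)
(25048 + 7582)*(-3116 - 18407) - n(-1) = (25048 + 7582)*(-3116 - 18407) - (4 + 2*(-1)² + 8*(-1)) = 32630*(-21523) - (4 + 2*1 - 8) = -702295490 - (4 + 2 - 8) = -702295490 - 1*(-2) = -702295490 + 2 = -702295488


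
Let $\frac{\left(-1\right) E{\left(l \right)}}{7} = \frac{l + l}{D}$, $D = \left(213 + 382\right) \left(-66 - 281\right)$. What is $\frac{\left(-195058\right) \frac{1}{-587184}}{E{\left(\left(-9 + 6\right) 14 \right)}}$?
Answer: $- \frac{2876617855}{24661728} \approx -116.64$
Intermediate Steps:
$D = -206465$ ($D = 595 \left(-347\right) = -206465$)
$E{\left(l \right)} = \frac{2 l}{29495}$ ($E{\left(l \right)} = - 7 \frac{l + l}{-206465} = - 7 \cdot 2 l \left(- \frac{1}{206465}\right) = - 7 \left(- \frac{2 l}{206465}\right) = \frac{2 l}{29495}$)
$\frac{\left(-195058\right) \frac{1}{-587184}}{E{\left(\left(-9 + 6\right) 14 \right)}} = \frac{\left(-195058\right) \frac{1}{-587184}}{\frac{2}{29495} \left(-9 + 6\right) 14} = \frac{\left(-195058\right) \left(- \frac{1}{587184}\right)}{\frac{2}{29495} \left(\left(-3\right) 14\right)} = \frac{97529}{293592 \cdot \frac{2}{29495} \left(-42\right)} = \frac{97529}{293592 \left(- \frac{84}{29495}\right)} = \frac{97529}{293592} \left(- \frac{29495}{84}\right) = - \frac{2876617855}{24661728}$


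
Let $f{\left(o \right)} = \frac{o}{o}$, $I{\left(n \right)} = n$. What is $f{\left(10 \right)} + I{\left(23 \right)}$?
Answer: $24$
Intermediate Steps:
$f{\left(o \right)} = 1$
$f{\left(10 \right)} + I{\left(23 \right)} = 1 + 23 = 24$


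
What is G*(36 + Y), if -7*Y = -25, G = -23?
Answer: -6371/7 ≈ -910.14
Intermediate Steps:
Y = 25/7 (Y = -1/7*(-25) = 25/7 ≈ 3.5714)
G*(36 + Y) = -23*(36 + 25/7) = -23*277/7 = -6371/7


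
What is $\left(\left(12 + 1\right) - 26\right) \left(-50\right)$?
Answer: $650$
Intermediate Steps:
$\left(\left(12 + 1\right) - 26\right) \left(-50\right) = \left(13 - 26\right) \left(-50\right) = \left(-13\right) \left(-50\right) = 650$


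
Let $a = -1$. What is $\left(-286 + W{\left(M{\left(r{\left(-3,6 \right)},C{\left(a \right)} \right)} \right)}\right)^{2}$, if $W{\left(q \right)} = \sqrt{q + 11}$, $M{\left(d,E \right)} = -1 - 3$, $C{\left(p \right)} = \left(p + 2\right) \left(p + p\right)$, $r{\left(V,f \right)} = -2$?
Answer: $\left(286 - \sqrt{7}\right)^{2} \approx 80290.0$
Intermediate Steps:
$C{\left(p \right)} = 2 p \left(2 + p\right)$ ($C{\left(p \right)} = \left(2 + p\right) 2 p = 2 p \left(2 + p\right)$)
$M{\left(d,E \right)} = -4$
$W{\left(q \right)} = \sqrt{11 + q}$
$\left(-286 + W{\left(M{\left(r{\left(-3,6 \right)},C{\left(a \right)} \right)} \right)}\right)^{2} = \left(-286 + \sqrt{11 - 4}\right)^{2} = \left(-286 + \sqrt{7}\right)^{2}$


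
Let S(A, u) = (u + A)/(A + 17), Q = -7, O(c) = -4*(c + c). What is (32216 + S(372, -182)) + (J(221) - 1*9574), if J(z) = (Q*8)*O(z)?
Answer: 47322040/389 ≈ 1.2165e+5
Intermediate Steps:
O(c) = -8*c
S(A, u) = (A + u)/(17 + A)
J(z) = 448*z (J(z) = (-7*8)*(-8*z) = -(-448)*z = 448*z)
(32216 + S(372, -182)) + (J(221) - 1*9574) = (32216 + (372 - 182)/(17 + 372)) + (448*221 - 1*9574) = (32216 + 190/389) + (99008 - 9574) = (32216 + (1/389)*190) + 89434 = (32216 + 190/389) + 89434 = 12532214/389 + 89434 = 47322040/389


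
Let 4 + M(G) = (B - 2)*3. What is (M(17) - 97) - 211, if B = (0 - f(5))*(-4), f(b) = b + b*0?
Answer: -258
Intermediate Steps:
f(b) = b (f(b) = b + 0 = b)
B = 20 (B = (0 - 1*5)*(-4) = (0 - 5)*(-4) = -5*(-4) = 20)
M(G) = 50 (M(G) = -4 + (20 - 2)*3 = -4 + 18*3 = -4 + 54 = 50)
(M(17) - 97) - 211 = (50 - 97) - 211 = -47 - 211 = -258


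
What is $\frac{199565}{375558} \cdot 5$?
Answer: $\frac{997825}{375558} \approx 2.6569$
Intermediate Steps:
$\frac{199565}{375558} \cdot 5 = \frac{997825}{375558}$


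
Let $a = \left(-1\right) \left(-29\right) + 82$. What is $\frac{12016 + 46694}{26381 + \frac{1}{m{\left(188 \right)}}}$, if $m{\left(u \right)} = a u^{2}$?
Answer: $\frac{46066026528}{20699503421} \approx 2.2255$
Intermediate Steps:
$a = 111$ ($a = 29 + 82 = 111$)
$m{\left(u \right)} = 111 u^{2}$
$\frac{12016 + 46694}{26381 + \frac{1}{m{\left(188 \right)}}} = \frac{12016 + 46694}{26381 + \frac{1}{111 \cdot 188^{2}}} = \frac{58710}{26381 + \frac{1}{111 \cdot 35344}} = \frac{58710}{26381 + \frac{1}{3923184}} = \frac{58710}{\frac{103497517105}{3923184}} = 58710 \cdot \frac{3923184}{103497517105} = \frac{46066026528}{20699503421}$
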